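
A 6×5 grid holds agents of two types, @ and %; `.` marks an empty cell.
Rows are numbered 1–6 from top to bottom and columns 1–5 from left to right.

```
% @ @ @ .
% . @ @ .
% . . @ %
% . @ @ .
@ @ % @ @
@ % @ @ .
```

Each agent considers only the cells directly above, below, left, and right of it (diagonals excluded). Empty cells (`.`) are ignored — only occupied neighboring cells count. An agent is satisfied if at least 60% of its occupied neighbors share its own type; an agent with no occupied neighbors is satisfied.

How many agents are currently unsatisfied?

Row 1: (1,1)% 1/2 unhappy · (1,2)@ 1/2 unhappy · (1,3)@ 3/3 ok · (1,4)@ 2/2 ok
Row 2: (2,1)% 2/2 ok · (2,3)@ 2/2 ok · (2,4)@ 3/3 ok
Row 3: (3,1)% 2/2 ok · (3,4)@ 2/3 ok · (3,5)% 0/1 unhappy
Row 4: (4,1)% 1/2 unhappy · (4,3)@ 1/2 unhappy · (4,4)@ 3/3 ok
Row 5: (5,1)@ 2/3 ok · (5,2)@ 1/3 unhappy · (5,3)% 0/4 unhappy · (5,4)@ 3/4 ok · (5,5)@ 1/1 ok
Row 6: (6,1)@ 1/2 unhappy · (6,2)% 0/3 unhappy · (6,3)@ 1/3 unhappy · (6,4)@ 2/2 ok
Unsatisfied: (1,1), (1,2), (3,5), (4,1), (4,3), (5,2), (5,3), (6,1), (6,2), (6,3) — 10 in total.

10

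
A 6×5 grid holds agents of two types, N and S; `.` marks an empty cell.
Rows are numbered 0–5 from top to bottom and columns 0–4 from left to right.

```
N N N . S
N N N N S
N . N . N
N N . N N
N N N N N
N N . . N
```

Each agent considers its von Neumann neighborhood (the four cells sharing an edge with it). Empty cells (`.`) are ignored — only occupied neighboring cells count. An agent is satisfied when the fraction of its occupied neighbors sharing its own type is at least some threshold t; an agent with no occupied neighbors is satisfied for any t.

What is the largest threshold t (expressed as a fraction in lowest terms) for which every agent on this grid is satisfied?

(0,0)N 2/2
(0,1)N 3/3
(0,2)N 2/2
(0,4)S 1/1
(1,0)N 3/3
(1,1)N 3/3
(1,2)N 4/4
(1,3)N 1/2
(1,4)S 1/3
(2,0)N 2/2
(2,2)N 1/1
(2,4)N 1/2
(3,0)N 3/3
(3,1)N 2/2
(3,3)N 2/2
(3,4)N 3/3
(4,0)N 3/3
(4,1)N 4/4
(4,2)N 2/2
(4,3)N 3/3
(4,4)N 3/3
(5,0)N 2/2
(5,1)N 2/2
(5,4)N 1/1
The smallest same-type fraction is 1/3 at (1,4), which reduces to 1/3. Any threshold above that leaves this agent unsatisfied.

1/3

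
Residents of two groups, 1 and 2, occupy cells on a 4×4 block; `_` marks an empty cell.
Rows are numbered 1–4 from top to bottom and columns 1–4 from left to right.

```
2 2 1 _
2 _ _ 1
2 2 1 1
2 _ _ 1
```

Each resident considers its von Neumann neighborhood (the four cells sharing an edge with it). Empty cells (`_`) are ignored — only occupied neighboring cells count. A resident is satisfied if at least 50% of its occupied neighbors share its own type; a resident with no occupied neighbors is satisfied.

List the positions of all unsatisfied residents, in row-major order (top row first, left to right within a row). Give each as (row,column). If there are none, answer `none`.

Row 1: (1,1)2 2/2 satisfied · (1,2)2 1/2 satisfied · (1,3)1 0/1 not
Row 2: (2,1)2 2/2 satisfied · (2,4)1 1/1 satisfied
Row 3: (3,1)2 3/3 satisfied · (3,2)2 1/2 satisfied · (3,3)1 1/2 satisfied · (3,4)1 3/3 satisfied
Row 4: (4,1)2 1/1 satisfied · (4,4)1 1/1 satisfied

(1,3)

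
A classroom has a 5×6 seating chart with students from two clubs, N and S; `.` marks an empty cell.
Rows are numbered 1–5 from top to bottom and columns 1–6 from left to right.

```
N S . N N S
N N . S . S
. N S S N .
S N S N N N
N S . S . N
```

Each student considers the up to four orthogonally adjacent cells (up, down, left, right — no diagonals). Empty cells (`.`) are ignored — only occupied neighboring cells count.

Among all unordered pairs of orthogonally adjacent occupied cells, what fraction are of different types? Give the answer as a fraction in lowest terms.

14/27

Scan each occupied cell's neighbors to the right and below so each pair is counted once.
Row 1: N(1,1)–S(1,2)≠ N(1,1)–N(2,1)= S(1,2)–N(2,2)≠ N(1,4)–N(1,5)= N(1,4)–S(2,4)≠ N(1,5)–S(1,6)≠ S(1,6)–S(2,6)=  → 4/7 unlike.
Row 2: N(2,1)–N(2,2)= N(2,2)–N(3,2)= S(2,4)–S(3,4)=  → 0/3 unlike.
Row 3: N(3,2)–S(3,3)≠ N(3,2)–N(4,2)= S(3,3)–S(3,4)= S(3,3)–S(4,3)= S(3,4)–N(3,5)≠ S(3,4)–N(4,4)≠ N(3,5)–N(4,5)=  → 3/7 unlike.
Row 4: S(4,1)–N(4,2)≠ S(4,1)–N(5,1)≠ N(4,2)–S(4,3)≠ N(4,2)–S(5,2)≠ S(4,3)–N(4,4)≠ N(4,4)–N(4,5)= N(4,4)–S(5,4)≠ N(4,5)–N(4,6)= N(4,6)–N(5,6)=  → 6/9 unlike.
Row 5: N(5,1)–S(5,2)≠  → 1/1 unlike.
Total adjacent occupied pairs: 27; unlike-type pairs: 14.
14/27 is already in lowest terms.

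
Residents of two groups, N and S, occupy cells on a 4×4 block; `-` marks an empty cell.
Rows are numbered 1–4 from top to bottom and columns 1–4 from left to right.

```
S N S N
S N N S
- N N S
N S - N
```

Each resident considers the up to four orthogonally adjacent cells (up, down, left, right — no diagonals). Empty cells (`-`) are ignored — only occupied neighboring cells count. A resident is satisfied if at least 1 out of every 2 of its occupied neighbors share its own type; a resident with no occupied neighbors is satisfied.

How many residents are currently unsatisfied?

(1,1)S 1/2 ✓
(1,2)N 1/3 ✗
(1,3)S 0/3 ✗
(1,4)N 0/2 ✗
(2,1)S 1/2 ✓
(2,2)N 3/4 ✓
(2,3)N 2/4 ✓
(2,4)S 1/3 ✗
(3,2)N 2/3 ✓
(3,3)N 2/3 ✓
(3,4)S 1/3 ✗
(4,1)N 0/1 ✗
(4,2)S 0/2 ✗
(4,4)N 0/1 ✗
Unsatisfied: (1,2), (1,3), (1,4), (2,4), (3,4), (4,1), (4,2), (4,4) — 8 in total.

8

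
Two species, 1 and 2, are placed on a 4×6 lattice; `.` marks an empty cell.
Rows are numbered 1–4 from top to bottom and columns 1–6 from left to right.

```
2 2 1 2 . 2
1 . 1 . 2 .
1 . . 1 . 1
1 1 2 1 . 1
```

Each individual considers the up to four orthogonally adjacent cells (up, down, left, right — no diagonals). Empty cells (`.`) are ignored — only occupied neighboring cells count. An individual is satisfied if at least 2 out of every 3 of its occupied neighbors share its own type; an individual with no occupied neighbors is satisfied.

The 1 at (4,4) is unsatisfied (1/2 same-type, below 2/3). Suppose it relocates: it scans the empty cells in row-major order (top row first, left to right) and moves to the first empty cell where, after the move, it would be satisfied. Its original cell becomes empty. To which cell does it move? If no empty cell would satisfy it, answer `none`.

Vacating (4,4). Empty cells in order:
  (1,5): 0/3 same-type → still unsatisfied.
  (2,2): 2/3 same-type → satisfied — stop here.

(2,2)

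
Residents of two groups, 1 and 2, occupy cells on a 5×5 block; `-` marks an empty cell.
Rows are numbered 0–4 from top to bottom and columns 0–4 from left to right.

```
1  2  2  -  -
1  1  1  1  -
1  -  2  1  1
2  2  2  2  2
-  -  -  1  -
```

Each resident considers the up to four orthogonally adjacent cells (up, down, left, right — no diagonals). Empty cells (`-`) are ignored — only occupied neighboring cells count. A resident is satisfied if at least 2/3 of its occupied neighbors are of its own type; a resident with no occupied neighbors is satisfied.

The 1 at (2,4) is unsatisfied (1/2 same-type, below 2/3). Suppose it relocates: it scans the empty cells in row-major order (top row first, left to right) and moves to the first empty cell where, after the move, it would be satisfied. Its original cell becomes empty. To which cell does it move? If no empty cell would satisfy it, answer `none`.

(0,4)

Vacating (2,4). Empty cells in order:
  (0,3): 1/2 same-type → still unsatisfied.
  (0,4): 0/0 same-type → satisfied — stop here.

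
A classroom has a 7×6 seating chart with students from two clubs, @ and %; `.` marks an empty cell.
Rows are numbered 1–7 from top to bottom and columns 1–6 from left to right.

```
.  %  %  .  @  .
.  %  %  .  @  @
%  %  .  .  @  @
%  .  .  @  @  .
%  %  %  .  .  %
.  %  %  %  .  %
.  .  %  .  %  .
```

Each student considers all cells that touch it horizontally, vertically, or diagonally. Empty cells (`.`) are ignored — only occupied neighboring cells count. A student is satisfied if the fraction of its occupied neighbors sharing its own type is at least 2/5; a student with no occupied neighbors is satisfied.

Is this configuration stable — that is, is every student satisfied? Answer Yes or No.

Yes

Row 1: (1,2)% 3/3 satisfied · (1,3)% 3/3 satisfied · (1,5)@ 2/2 satisfied
Row 2: (2,2)% 5/5 satisfied · (2,3)% 4/4 satisfied · (2,5)@ 4/4 satisfied · (2,6)@ 4/4 satisfied
Row 3: (3,1)% 3/3 satisfied · (3,2)% 4/4 satisfied · (3,5)@ 5/5 satisfied · (3,6)@ 4/4 satisfied
Row 4: (4,1)% 4/4 satisfied · (4,4)@ 2/3 satisfied · (4,5)@ 3/4 satisfied
Row 5: (5,1)% 3/3 satisfied · (5,2)% 5/5 satisfied · (5,3)% 4/5 satisfied · (5,6)% 1/2 satisfied
Row 6: (6,2)% 5/5 satisfied · (6,3)% 5/5 satisfied · (6,4)% 4/4 satisfied · (6,6)% 2/2 satisfied
Row 7: (7,3)% 3/3 satisfied · (7,5)% 2/2 satisfied
All meet the threshold, so the configuration is stable.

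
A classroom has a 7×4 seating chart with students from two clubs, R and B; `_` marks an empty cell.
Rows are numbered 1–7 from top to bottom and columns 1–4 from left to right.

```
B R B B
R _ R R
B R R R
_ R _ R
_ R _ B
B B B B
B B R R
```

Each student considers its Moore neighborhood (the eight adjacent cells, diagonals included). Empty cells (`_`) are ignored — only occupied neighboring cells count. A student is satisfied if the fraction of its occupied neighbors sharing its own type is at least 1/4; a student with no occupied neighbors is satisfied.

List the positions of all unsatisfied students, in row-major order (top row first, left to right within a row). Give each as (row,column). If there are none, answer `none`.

Row 1: (1,1)B 0/2 unhappy · (1,2)R 2/4 ok · (1,3)B 1/4 ok · (1,4)B 1/3 ok
Row 2: (2,1)R 2/4 ok · (2,3)R 5/7 ok · (2,4)R 3/5 ok
Row 3: (3,1)B 0/3 unhappy · (3,2)R 4/5 ok · (3,3)R 6/6 ok · (3,4)R 4/4 ok
Row 4: (4,2)R 3/4 ok · (4,4)R 2/3 ok
Row 5: (5,2)R 1/4 ok · (5,4)B 2/3 ok
Row 6: (6,1)B 3/4 ok · (6,2)B 4/6 ok · (6,3)B 4/7 ok · (6,4)B 2/4 ok
Row 7: (7,1)B 3/3 ok · (7,2)B 4/5 ok · (7,3)R 1/5 unhappy · (7,4)R 1/3 ok

(1,1), (3,1), (7,3)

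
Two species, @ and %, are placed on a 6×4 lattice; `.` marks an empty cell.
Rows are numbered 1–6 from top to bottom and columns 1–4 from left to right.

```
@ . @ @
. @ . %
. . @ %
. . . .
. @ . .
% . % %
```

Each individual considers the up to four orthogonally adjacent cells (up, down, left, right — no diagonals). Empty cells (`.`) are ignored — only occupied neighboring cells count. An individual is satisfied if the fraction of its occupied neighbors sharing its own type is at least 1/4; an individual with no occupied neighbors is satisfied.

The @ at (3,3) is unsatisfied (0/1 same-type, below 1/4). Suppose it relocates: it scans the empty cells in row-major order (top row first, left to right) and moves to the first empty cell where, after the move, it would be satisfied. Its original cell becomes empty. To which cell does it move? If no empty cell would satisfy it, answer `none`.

(1,2)

Vacating (3,3). Empty cells in order:
  (1,2): 3/3 same-type → satisfied — stop here.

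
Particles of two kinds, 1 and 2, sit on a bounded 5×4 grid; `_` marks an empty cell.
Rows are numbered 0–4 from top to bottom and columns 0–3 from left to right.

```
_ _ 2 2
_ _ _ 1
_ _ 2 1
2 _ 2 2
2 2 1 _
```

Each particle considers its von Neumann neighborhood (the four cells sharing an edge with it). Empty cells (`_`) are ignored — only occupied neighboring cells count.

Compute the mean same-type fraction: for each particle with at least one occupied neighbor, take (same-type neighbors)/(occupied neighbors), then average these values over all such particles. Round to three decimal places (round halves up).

Row 0: (0,2)2 1/1 · (0,3)2 1/2
Row 1: (1,3)1 1/2
Row 2: (2,2)2 1/2 · (2,3)1 1/3
Row 3: (3,0)2 1/1 · (3,2)2 2/3 · (3,3)2 1/2
Row 4: (4,0)2 2/2 · (4,1)2 1/2 · (4,2)1 0/2
Sum over 11 particles: 1/1 + 1/2 + 1/2 + 1/2 + 1/3 + 1/1 + 2/3 + 1/2 + 2/2 + 1/2 + 0/2 = 13/2; mean = 13/2 ÷ 11 = 13/22 = 0.590909… → 0.591.

0.591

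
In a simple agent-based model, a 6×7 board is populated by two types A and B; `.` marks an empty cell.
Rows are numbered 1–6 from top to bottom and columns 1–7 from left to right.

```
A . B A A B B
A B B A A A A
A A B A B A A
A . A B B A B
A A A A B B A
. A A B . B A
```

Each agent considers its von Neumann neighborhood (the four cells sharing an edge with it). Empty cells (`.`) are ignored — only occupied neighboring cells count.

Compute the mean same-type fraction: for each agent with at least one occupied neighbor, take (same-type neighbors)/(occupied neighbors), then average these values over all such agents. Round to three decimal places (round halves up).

Row 1: (1,1)A 1/1 · (1,3)B 1/2 · (1,4)A 2/3 · (1,5)A 2/3 · (1,6)B 1/3 · (1,7)B 1/2
Row 2: (2,1)A 2/3 · (2,2)B 1/3 · (2,3)B 3/4 · (2,4)A 3/4 · (2,5)A 3/4 · (2,6)A 3/4 · (2,7)A 2/3
Row 3: (3,1)A 3/3 · (3,2)A 1/3 · (3,3)B 1/4 · (3,4)A 1/4 · (3,5)B 1/4 · (3,6)A 3/4 · (3,7)A 2/3
Row 4: (4,1)A 2/2 · (4,3)A 1/3 · (4,4)B 1/4 · (4,5)B 3/4 · (4,6)A 1/4 · (4,7)B 0/3
Row 5: (5,1)A 2/2 · (5,2)A 3/3 · (5,3)A 4/4 · (5,4)A 1/4 · (5,5)B 2/3 · (5,6)B 2/4 · (5,7)A 1/3
Row 6: (6,2)A 2/2 · (6,3)A 2/3 · (6,4)B 0/2 · (6,6)B 1/2 · (6,7)A 1/2
Sum over 38 agents: 1/1 + 1/2 + 2/3 + 2/3 + 1/3 + 1/2 + 2/3 + 1/3 + 3/4 + 3/4 + 3/4 + 3/4 + 2/3 + 3/3 + 1/3 + 1/4 + 1/4 + 1/4 + 3/4 + 2/3 + 2/2 + 1/3 + 1/4 + 3/4 + 1/4 + 0/3 + 2/2 + 3/3 + 4/4 + 1/4 + 2/3 + 2/4 + 1/3 + 2/2 + 2/3 + 0/2 + 1/2 + 1/2 = 131/6; mean = 131/6 ÷ 38 = 131/228 = 0.574561… → 0.575.

0.575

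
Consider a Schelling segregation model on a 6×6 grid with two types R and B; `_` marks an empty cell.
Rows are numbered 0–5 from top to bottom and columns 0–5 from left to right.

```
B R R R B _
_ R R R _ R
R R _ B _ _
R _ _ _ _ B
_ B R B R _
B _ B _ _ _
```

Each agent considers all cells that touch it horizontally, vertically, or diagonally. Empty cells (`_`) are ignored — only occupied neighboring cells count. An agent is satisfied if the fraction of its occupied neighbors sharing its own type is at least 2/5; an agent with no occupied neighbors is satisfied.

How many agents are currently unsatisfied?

8

Row 0: (0,0)B 0/2 ✗ · (0,1)R 3/4 ✓ · (0,2)R 5/5 ✓ · (0,3)R 3/4 ✓ · (0,4)B 0/3 ✗
Row 1: (1,1)R 5/6 ✓ · (1,2)R 6/7 ✓ · (1,3)R 3/5 ✓ · (1,5)R 0/1 ✗
Row 2: (2,0)R 3/3 ✓ · (2,1)R 4/4 ✓ · (2,3)B 0/2 ✗
Row 3: (3,0)R 2/3 ✓ · (3,5)B 0/1 ✗
Row 4: (4,1)B 2/4 ✓ · (4,2)R 0/3 ✗ · (4,3)B 1/3 ✗ · (4,4)R 0/2 ✗
Row 5: (5,0)B 1/1 ✓ · (5,2)B 2/3 ✓
Unsatisfied: (0,0), (0,4), (1,5), (2,3), (3,5), (4,2), (4,3), (4,4) — 8 in total.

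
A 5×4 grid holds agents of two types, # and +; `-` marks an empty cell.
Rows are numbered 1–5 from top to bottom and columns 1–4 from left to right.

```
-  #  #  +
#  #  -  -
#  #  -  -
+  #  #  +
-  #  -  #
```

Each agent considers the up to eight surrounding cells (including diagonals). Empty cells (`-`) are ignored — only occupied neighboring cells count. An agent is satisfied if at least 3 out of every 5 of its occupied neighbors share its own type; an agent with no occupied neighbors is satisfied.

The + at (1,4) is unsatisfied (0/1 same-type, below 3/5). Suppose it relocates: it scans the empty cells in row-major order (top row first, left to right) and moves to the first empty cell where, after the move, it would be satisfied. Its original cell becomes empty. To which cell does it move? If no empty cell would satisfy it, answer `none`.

Vacating (1,4). Empty cells in order:
  (1,1): 0/3 same-type → still unsatisfied.
  (2,3): 0/4 same-type → still unsatisfied.
  (2,4): 0/1 same-type → still unsatisfied.
  (3,3): 1/5 same-type → still unsatisfied.
  (3,4): 1/2 same-type → still unsatisfied.
  (5,1): 1/3 same-type → still unsatisfied.
  (5,3): 1/5 same-type → still unsatisfied.

none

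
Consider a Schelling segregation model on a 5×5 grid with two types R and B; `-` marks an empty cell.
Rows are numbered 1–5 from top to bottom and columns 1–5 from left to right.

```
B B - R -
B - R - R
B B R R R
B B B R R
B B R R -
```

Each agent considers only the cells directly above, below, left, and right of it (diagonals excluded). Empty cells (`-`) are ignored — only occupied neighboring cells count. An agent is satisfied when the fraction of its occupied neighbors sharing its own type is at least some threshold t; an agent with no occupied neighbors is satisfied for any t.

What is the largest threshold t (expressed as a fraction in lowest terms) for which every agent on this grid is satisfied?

Row 1: (1,1)B 2/2 · (1,2)B 1/1 · (1,4)R — no occupied neighbors
Row 2: (2,1)B 2/2 · (2,3)R 1/1 · (2,5)R 1/1
Row 3: (3,1)B 3/3 · (3,2)B 2/3 · (3,3)R 2/4 · (3,4)R 3/3 · (3,5)R 3/3
Row 4: (4,1)B 3/3 · (4,2)B 4/4 · (4,3)B 1/4 · (4,4)R 3/4 · (4,5)R 2/2
Row 5: (5,1)B 2/2 · (5,2)B 2/3 · (5,3)R 1/3 · (5,4)R 2/2
The smallest same-type fraction is 1/4 at (4,3), which reduces to 1/4. Any threshold above that leaves this agent unsatisfied.

1/4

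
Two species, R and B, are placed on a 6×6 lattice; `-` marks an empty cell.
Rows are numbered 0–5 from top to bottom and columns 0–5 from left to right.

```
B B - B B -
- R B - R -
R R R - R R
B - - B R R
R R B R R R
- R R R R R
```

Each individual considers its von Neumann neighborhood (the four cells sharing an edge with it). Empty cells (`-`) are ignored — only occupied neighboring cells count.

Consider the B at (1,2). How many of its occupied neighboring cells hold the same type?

Occupied neighbors of (1,2): (2,2)=R, (1,1)=R.
Same type (B): 0 of 2.

0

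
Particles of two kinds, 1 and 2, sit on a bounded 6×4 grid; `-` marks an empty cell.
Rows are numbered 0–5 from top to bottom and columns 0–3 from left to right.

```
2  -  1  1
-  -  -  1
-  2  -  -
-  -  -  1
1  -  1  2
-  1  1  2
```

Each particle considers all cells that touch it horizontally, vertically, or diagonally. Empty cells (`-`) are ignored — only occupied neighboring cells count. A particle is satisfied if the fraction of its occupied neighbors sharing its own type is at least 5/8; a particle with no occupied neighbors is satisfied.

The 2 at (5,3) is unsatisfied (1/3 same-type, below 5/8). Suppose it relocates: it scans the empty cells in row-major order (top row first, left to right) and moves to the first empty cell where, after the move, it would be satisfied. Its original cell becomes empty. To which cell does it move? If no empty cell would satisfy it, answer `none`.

(1,0)

Vacating (5,3). Empty cells in order:
  (0,1): 1/2 same-type → still unsatisfied.
  (1,0): 2/2 same-type → satisfied — stop here.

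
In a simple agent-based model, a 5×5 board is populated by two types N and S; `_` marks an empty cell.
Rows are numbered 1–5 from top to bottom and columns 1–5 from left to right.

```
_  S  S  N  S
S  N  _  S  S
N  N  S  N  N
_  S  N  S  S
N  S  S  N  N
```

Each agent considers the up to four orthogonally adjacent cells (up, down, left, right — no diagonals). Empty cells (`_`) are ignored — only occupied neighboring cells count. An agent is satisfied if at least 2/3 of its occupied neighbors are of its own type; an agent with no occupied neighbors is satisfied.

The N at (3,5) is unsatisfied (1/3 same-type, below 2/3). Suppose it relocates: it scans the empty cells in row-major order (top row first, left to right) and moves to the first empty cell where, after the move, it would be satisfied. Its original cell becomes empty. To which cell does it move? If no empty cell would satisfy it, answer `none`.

(4,1)

Vacating (3,5). Empty cells in order:
  (1,1): 0/2 same-type → still unsatisfied.
  (2,3): 1/4 same-type → still unsatisfied.
  (4,1): 2/3 same-type → satisfied — stop here.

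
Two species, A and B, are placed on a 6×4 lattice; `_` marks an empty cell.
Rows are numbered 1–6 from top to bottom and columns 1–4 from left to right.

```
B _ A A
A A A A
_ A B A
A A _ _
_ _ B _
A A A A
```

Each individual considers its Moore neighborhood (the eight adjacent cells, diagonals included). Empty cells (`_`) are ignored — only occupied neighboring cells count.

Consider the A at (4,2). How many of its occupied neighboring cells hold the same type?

Occupied neighbors of (4,2): (3,2)=A, (3,3)=B, (4,1)=A, (5,3)=B.
Same type (A): 2 of 4.

2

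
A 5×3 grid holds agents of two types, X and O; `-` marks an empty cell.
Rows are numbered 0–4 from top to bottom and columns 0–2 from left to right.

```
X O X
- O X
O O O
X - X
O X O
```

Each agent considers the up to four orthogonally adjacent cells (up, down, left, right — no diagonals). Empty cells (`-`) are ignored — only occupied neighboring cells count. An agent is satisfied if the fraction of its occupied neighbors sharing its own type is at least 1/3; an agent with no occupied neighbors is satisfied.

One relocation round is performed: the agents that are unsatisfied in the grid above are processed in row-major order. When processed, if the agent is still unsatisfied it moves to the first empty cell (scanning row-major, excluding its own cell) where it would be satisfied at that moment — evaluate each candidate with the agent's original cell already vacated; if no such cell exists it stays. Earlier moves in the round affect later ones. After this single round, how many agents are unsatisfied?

Initially unsatisfied (in order): (0,0), (3,0), (3,2), (4,0), (4,1), (4,2).
  (0,0) → (3,1).
  (3,0): now satisfied by earlier moves; stays.
  (3,2): now satisfied by earlier moves; stays.
  (4,0) → (0,0).
  (4,1): now satisfied by earlier moves; stays.
  (4,2) → (1,0).
Resulting grid:
O O X
O O X
O O O
X X X
- X -
All satisfied now.

0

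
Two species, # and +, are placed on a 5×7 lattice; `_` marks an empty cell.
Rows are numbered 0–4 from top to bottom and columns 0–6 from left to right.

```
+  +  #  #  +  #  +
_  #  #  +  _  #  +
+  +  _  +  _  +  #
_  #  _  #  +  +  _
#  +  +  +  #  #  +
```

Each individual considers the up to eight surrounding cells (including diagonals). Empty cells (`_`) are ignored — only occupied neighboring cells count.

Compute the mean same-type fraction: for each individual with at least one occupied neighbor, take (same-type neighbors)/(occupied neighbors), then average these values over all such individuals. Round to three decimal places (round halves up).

Row 0: (0,0)+ 1/2 · (0,1)+ 1/4 · (0,2)# 3/5 · (0,3)# 2/4 · (0,4)+ 1/4 · (0,5)# 1/4 · (0,6)+ 1/3
Row 1: (1,1)# 2/6 · (1,2)# 3/7 · (1,3)+ 2/5 · (1,5)# 2/6 · (1,6)+ 2/5
Row 2: (2,0)+ 1/3 · (2,1)+ 1/4 · (2,3)+ 2/4 · (2,5)+ 3/5 · (2,6)# 1/4
Row 3: (3,1)# 1/5 · (3,3)# 1/5 · (3,4)+ 4/7 · (3,5)+ 3/6
Row 4: (4,0)# 1/2 · (4,1)+ 1/3 · (4,2)+ 2/4 · (4,3)+ 2/4 · (4,4)# 2/5 · (4,5)# 1/4 · (4,6)+ 1/2
Sum over 28 individuals: 1/2 + 1/4 + 3/5 + 2/4 + 1/4 + 1/4 + 1/3 + 2/6 + 3/7 + 2/5 + 2/6 + 2/5 + 1/3 + 1/4 + 2/4 + 3/5 + 1/4 + 1/5 + 1/5 + 4/7 + 3/6 + 1/2 + 1/3 + 2/4 + 2/4 + 2/5 + 1/4 + 1/2 = 329/30; mean = 329/30 ÷ 28 = 47/120 = 0.391666… → 0.392.

0.392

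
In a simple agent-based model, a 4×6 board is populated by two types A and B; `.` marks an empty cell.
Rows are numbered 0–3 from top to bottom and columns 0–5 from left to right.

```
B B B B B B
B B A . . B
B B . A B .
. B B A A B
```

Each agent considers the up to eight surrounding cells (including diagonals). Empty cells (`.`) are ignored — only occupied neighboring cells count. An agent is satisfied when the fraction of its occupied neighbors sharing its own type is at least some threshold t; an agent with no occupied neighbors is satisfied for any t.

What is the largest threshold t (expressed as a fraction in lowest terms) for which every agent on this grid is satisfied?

(0,0)B 3/3
(0,1)B 4/5
(0,2)B 3/4
(0,3)B 2/3
(0,4)B 3/3
(0,5)B 2/2
(1,0)B 5/5
(1,1)B 6/7
(1,2)A 1/6
(1,5)B 3/3
(2,0)B 4/4
(2,1)B 5/6
(2,3)A 3/5
(2,4)B 2/5
(3,1)B 3/3
(3,2)B 2/4
(3,3)A 2/4
(3,4)A 2/4
(3,5)B 1/2
The smallest same-type fraction is 1/6 at (1,2), which reduces to 1/6. Any threshold above that leaves this agent unsatisfied.

1/6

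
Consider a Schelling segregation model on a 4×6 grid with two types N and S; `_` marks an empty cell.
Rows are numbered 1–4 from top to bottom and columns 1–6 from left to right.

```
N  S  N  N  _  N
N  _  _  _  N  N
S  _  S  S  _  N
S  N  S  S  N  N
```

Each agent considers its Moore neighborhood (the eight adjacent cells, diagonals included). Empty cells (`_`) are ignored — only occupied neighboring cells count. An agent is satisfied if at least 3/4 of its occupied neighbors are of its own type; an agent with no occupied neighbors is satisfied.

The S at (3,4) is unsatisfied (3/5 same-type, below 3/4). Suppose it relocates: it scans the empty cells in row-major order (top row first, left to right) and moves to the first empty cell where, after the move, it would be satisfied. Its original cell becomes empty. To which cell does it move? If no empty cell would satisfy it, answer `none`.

Vacating (3,4). Empty cells in order:
  (1,5): 0/4 same-type → still unsatisfied.
  (2,2): 3/6 same-type → still unsatisfied.
  (2,3): 2/4 same-type → still unsatisfied.
  (2,4): 1/4 same-type → still unsatisfied.
  (3,2): 4/6 same-type → still unsatisfied.
  (3,5): 1/6 same-type → still unsatisfied.

none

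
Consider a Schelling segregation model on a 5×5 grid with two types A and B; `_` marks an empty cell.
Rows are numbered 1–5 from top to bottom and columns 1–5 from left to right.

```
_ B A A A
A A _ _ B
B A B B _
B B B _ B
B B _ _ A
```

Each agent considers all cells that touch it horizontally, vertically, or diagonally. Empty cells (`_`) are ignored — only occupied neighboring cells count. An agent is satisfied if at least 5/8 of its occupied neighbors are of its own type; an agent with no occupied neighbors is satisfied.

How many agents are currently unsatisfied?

Row 1: (1,2)B 0/3 ✗ · (1,3)A 2/3 ✓ · (1,4)A 2/3 ✓ · (1,5)A 1/2 ✗
Row 2: (2,1)A 2/4 ✗ · (2,2)A 3/6 ✗ · (2,5)B 1/3 ✗
Row 3: (3,1)B 2/5 ✗ · (3,2)A 2/7 ✗ · (3,3)B 3/5 ✗ · (3,4)B 4/4 ✓
Row 4: (4,1)B 4/5 ✓ · (4,2)B 6/7 ✓ · (4,3)B 4/5 ✓ · (4,5)B 1/2 ✗
Row 5: (5,1)B 3/3 ✓ · (5,2)B 4/4 ✓ · (5,5)A 0/1 ✗
Unsatisfied: (1,2), (1,5), (2,1), (2,2), (2,5), (3,1), (3,2), (3,3), (4,5), (5,5) — 10 in total.

10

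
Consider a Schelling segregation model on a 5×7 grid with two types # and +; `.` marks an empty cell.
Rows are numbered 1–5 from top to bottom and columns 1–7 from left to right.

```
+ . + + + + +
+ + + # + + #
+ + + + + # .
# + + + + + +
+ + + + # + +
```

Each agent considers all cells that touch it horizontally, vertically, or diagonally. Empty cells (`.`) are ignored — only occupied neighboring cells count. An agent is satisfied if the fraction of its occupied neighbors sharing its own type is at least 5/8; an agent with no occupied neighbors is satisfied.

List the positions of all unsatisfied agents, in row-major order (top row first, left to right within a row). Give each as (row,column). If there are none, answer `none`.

(1,1)+ 2/2 satisfied
(1,3)+ 3/4 satisfied
(1,4)+ 4/5 satisfied
(1,5)+ 4/5 satisfied
(1,6)+ 4/5 satisfied
(1,7)+ 2/3 satisfied
(2,1)+ 4/4 satisfied
(2,2)+ 7/7 satisfied
(2,3)+ 6/7 satisfied
(2,4)# 0/8 not
(2,5)+ 6/8 satisfied
(2,6)+ 5/7 satisfied
(2,7)# 1/4 not
(3,1)+ 4/5 satisfied
(3,2)+ 7/8 satisfied
(3,3)+ 7/8 satisfied
(3,4)+ 7/8 satisfied
(3,5)+ 6/8 satisfied
(3,6)# 1/7 not
(4,1)# 0/5 not
(4,2)+ 7/8 satisfied
(4,3)+ 8/8 satisfied
(4,4)+ 7/8 satisfied
(4,5)+ 6/8 satisfied
(4,6)+ 5/7 satisfied
(4,7)+ 3/4 satisfied
(5,1)+ 2/3 satisfied
(5,2)+ 4/5 satisfied
(5,3)+ 5/5 satisfied
(5,4)+ 4/5 satisfied
(5,5)# 0/5 not
(5,6)+ 4/5 satisfied
(5,7)+ 3/3 satisfied

(2,4), (2,7), (3,6), (4,1), (5,5)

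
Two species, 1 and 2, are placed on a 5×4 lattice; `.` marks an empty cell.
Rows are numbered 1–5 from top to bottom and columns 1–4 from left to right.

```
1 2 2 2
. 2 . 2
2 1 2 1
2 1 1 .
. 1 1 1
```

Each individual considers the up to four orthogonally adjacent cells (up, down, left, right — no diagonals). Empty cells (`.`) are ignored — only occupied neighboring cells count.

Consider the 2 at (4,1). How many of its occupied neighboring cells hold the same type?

1

Occupied neighbors of (4,1): (3,1)=2, (4,2)=1.
Same type (2): 1 of 2.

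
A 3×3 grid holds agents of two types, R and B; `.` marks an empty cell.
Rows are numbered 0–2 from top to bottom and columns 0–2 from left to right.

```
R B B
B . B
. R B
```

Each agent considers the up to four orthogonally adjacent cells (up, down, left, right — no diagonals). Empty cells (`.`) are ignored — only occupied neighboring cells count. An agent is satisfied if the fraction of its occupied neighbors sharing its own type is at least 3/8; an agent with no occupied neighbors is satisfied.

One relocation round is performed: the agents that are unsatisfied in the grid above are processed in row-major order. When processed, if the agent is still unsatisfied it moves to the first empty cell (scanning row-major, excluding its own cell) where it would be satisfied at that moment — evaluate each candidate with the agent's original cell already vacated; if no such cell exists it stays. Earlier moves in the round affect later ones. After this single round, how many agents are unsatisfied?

0

Initially unsatisfied (in order): (0,0), (1,0), (2,1).
  (0,0) → (2,0).
  (1,0) → (0,0).
  (2,1): now satisfied by earlier moves; stays.
Resulting grid:
B B B
. . B
R R B
All satisfied now.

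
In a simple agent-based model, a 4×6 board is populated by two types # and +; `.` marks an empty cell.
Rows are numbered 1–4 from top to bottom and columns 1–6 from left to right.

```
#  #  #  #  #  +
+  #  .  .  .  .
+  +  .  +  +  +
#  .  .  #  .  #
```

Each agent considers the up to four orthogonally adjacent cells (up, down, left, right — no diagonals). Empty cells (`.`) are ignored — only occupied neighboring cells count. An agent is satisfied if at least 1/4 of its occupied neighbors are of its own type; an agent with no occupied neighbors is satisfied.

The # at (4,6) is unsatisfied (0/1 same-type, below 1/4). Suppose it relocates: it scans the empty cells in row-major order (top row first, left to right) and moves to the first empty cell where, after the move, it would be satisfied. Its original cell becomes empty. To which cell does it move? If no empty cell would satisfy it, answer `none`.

(2,3)

Vacating (4,6). Empty cells in order:
  (2,3): 2/2 same-type → satisfied — stop here.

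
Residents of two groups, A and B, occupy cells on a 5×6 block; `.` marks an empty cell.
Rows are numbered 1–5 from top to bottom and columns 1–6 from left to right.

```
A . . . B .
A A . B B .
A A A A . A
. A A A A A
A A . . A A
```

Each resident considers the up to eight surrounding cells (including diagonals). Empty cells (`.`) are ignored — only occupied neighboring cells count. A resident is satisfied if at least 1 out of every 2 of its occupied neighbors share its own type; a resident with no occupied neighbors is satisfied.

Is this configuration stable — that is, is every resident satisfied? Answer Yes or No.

Yes

Row 1: (1,1)A 2/2 ok · (1,5)B 2/2 ok
Row 2: (2,1)A 4/4 ok · (2,2)A 5/5 ok · (2,4)B 2/4 ok · (2,5)B 2/4 ok
Row 3: (3,1)A 4/4 ok · (3,2)A 6/6 ok · (3,3)A 6/7 ok · (3,4)A 4/6 ok · (3,6)A 2/3 ok
Row 4: (4,2)A 6/6 ok · (4,3)A 6/6 ok · (4,4)A 5/5 ok · (4,5)A 6/6 ok · (4,6)A 4/4 ok
Row 5: (5,1)A 2/2 ok · (5,2)A 3/3 ok · (5,5)A 4/4 ok · (5,6)A 3/3 ok
All meet the threshold, so the configuration is stable.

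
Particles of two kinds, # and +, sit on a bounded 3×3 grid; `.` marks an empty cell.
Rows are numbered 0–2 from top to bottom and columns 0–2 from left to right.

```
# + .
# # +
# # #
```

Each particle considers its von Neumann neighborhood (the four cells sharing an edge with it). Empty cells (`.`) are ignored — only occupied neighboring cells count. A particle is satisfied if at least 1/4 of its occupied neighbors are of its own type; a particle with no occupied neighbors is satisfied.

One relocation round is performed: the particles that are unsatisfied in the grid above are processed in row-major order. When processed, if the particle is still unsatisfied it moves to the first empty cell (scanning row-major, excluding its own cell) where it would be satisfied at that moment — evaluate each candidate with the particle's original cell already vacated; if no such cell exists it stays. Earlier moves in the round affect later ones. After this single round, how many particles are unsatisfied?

0

Initially unsatisfied (in order): (0,1), (1,2).
  (0,1) → (0,2).
  (1,2): now satisfied by earlier moves; stays.
Resulting grid:
# . +
# # +
# # #
All satisfied now.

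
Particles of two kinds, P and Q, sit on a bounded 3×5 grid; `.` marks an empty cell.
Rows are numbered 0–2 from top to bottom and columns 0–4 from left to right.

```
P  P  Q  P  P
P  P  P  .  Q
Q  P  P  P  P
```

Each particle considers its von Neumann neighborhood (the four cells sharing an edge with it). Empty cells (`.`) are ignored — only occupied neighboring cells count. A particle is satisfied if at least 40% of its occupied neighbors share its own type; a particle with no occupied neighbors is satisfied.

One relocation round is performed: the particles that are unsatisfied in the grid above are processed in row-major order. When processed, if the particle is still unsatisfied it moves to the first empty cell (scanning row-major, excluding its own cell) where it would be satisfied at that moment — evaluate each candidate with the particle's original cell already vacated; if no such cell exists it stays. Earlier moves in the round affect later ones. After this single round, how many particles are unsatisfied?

3

Initially unsatisfied (in order): (0,2), (1,4), (2,0).
  (0,2): no empty cell satisfies it; stays.
  (1,4): no empty cell satisfies it; stays.
  (2,0): no empty cell satisfies it; stays.
Resulting grid:
P P Q P P
P P P . Q
Q P P P P
Unsatisfied now: (0,2), (1,4), (2,0).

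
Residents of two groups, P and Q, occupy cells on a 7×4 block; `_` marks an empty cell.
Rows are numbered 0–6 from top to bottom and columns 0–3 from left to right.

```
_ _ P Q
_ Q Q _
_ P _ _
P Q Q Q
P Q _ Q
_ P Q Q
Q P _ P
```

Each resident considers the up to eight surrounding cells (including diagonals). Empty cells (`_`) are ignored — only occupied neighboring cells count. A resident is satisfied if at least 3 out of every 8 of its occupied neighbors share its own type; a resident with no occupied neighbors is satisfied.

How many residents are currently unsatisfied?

6

(0,2)P 0/3 ✗
(0,3)Q 1/2 ✓
(1,1)Q 1/3 ✗
(1,2)Q 2/4 ✓
(2,1)P 1/5 ✗
(3,0)P 2/4 ✓
(3,1)Q 2/5 ✓
(3,2)Q 4/5 ✓
(3,3)Q 2/2 ✓
(4,0)P 2/4 ✓
(4,1)Q 3/6 ✓
(4,3)Q 4/4 ✓
(5,1)P 2/5 ✓
(5,2)Q 3/6 ✓
(5,3)Q 2/3 ✓
(6,0)Q 0/2 ✗
(6,1)P 1/3 ✗
(6,3)P 0/2 ✗
Unsatisfied: (0,2), (1,1), (2,1), (6,0), (6,1), (6,3) — 6 in total.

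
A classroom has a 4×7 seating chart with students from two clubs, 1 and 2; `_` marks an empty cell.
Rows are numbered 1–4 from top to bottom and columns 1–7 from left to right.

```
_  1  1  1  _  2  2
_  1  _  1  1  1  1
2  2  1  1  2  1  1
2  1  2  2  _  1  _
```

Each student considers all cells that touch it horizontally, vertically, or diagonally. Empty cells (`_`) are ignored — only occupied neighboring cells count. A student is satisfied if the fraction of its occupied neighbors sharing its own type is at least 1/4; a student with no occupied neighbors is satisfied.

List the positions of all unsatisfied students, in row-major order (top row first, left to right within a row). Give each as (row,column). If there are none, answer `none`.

(1,2)1 2/2 ✓
(1,3)1 4/4 ✓
(1,4)1 3/3 ✓
(1,6)2 1/4 ✓
(1,7)2 1/3 ✓
(2,2)1 3/5 ✓
(2,4)1 5/6 ✓
(2,5)1 5/7 ✓
(2,6)1 4/7 ✓
(2,7)1 3/5 ✓
(3,1)2 2/4 ✓
(3,2)2 3/6 ✓
(3,3)1 4/7 ✓
(3,4)1 3/6 ✓
(3,5)2 1/7 ✗
(3,6)1 5/6 ✓
(3,7)1 4/4 ✓
(4,1)2 2/3 ✓
(4,2)1 1/5 ✗
(4,3)2 2/5 ✓
(4,4)2 2/4 ✓
(4,6)1 2/3 ✓

(3,5), (4,2)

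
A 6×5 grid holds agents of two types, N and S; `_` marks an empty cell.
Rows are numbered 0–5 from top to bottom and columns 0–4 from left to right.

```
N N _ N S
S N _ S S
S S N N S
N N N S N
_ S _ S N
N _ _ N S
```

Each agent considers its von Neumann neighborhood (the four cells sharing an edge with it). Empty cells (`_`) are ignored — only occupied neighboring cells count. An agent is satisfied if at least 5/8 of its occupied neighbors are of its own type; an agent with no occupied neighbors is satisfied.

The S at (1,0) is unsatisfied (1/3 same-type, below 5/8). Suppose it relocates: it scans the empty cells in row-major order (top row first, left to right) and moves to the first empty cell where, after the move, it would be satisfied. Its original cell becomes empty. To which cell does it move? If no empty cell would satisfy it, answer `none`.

Vacating (1,0). Empty cells in order:
  (0,2): 0/2 same-type → still unsatisfied.
  (1,2): 1/3 same-type → still unsatisfied.
  (4,0): 1/3 same-type → still unsatisfied.
  (4,2): 2/3 same-type → satisfied — stop here.

(4,2)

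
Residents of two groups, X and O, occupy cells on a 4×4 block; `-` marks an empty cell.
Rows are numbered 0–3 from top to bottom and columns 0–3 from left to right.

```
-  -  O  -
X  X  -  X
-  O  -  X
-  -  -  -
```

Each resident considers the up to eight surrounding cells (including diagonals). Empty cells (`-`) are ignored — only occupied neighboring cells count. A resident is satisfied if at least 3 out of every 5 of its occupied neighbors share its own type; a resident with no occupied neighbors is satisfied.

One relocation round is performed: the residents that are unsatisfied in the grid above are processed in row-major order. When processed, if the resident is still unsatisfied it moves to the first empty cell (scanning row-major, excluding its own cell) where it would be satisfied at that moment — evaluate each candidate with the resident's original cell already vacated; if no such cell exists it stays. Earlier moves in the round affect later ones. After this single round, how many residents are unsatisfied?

Initially unsatisfied (in order): (0,2), (1,0), (1,1), (1,3), (2,1).
  (0,2) → (3,0).
  (1,0) → (0,0).
  (1,1) → (0,1).
  (1,3): now satisfied by earlier moves; stays.
  (2,1): now satisfied by earlier moves; stays.
Resulting grid:
X X - -
- - - X
- O - X
O - - -
All satisfied now.

0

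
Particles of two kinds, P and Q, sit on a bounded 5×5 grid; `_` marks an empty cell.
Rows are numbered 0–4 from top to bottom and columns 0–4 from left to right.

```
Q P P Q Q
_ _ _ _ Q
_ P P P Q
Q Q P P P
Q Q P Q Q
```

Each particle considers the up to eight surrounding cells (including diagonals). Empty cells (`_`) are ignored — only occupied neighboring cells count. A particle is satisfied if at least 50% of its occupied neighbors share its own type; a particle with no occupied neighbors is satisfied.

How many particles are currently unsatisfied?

7

(0,0)Q 0/1 ✗
(0,1)P 1/2 ✓
(0,2)P 1/2 ✓
(0,3)Q 2/3 ✓
(0,4)Q 2/2 ✓
(1,4)Q 3/4 ✓
(2,1)P 2/4 ✓
(2,2)P 4/5 ✓
(2,3)P 4/6 ✓
(2,4)Q 1/4 ✗
(3,0)Q 3/4 ✓
(3,1)Q 3/7 ✗
(3,2)P 5/8 ✓
(3,3)P 5/8 ✓
(3,4)P 2/5 ✗
(4,0)Q 3/3 ✓
(4,1)Q 3/5 ✓
(4,2)P 2/5 ✗
(4,3)Q 1/5 ✗
(4,4)Q 1/3 ✗
Unsatisfied: (0,0), (2,4), (3,1), (3,4), (4,2), (4,3), (4,4) — 7 in total.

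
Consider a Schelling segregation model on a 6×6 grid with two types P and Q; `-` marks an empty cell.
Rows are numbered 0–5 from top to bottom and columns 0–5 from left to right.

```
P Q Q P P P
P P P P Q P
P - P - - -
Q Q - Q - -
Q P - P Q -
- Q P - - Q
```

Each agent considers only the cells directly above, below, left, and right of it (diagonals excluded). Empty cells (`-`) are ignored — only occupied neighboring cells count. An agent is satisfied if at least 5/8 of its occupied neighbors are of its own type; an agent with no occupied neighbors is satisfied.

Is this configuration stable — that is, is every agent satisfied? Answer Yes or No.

(0,0)P 1/2 unhappy
(0,1)Q 1/3 unhappy
(0,2)Q 1/3 unhappy
(0,3)P 2/3 ok
(0,4)P 2/3 ok
(0,5)P 2/2 ok
(1,0)P 3/3 ok
(1,1)P 2/3 ok
(1,2)P 3/4 ok
(1,3)P 2/3 ok
(1,4)Q 0/3 unhappy
(1,5)P 1/2 unhappy
(2,0)P 1/2 unhappy
(2,2)P 1/1 ok
(3,0)Q 2/3 ok
(3,1)Q 1/2 unhappy
(3,3)Q 0/1 unhappy
(4,0)Q 1/2 unhappy
(4,1)P 0/3 unhappy
(4,3)P 0/2 unhappy
(4,4)Q 0/1 unhappy
(5,1)Q 0/2 unhappy
(5,2)P 0/1 unhappy
(5,5)Q 0/0 ok
For instance (0,0) has only 1/2 same-type neighbors, below 5/8.

No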